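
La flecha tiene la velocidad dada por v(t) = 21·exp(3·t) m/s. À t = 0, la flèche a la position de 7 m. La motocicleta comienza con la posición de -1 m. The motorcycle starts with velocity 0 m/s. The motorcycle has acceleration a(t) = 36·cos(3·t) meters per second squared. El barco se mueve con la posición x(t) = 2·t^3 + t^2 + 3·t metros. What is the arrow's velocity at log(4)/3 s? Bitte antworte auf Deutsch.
Aus der Gleichung für die Geschwindigkeit v(t) = 21·exp(3·t), setzen wir t = log(4)/3 ein und erhalten v = 84.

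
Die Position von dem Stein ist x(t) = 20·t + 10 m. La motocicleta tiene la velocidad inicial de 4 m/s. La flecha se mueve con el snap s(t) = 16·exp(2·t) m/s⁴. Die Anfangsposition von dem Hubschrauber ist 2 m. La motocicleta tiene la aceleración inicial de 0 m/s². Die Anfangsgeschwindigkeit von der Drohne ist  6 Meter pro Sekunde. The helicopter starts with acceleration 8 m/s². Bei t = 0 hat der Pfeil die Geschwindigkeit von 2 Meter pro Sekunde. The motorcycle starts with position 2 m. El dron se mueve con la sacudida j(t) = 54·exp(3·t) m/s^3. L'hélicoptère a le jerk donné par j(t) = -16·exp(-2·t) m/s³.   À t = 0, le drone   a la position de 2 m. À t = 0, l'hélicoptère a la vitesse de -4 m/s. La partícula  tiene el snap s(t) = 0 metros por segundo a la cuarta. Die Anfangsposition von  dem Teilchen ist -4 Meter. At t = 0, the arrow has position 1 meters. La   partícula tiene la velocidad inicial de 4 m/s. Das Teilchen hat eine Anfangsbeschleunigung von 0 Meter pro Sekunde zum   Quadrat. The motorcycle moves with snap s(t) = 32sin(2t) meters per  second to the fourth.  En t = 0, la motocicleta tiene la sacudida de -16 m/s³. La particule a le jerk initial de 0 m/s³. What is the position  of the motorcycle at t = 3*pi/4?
To solve this, we need to take 4 integrals of our snap equation s(t) = 32·sin(2·t). Taking ∫s(t)dt and applying j(0) = -16, we find j(t) = -16·cos(2·t). The integral of jerk is acceleration. Using a(0) = 0, we get a(t) = -8·sin(2·t). Integrating acceleration and using the initial condition v(0) = 4, we get v(t) = 4·cos(2·t). Finding the antiderivative of v(t) and using x(0) = 2: x(t) = 2·sin(2·t) + 2. We have position x(t) = 2·sin(2·t) + 2. Substituting t = 3*pi/4: x(3*pi/4) = 0.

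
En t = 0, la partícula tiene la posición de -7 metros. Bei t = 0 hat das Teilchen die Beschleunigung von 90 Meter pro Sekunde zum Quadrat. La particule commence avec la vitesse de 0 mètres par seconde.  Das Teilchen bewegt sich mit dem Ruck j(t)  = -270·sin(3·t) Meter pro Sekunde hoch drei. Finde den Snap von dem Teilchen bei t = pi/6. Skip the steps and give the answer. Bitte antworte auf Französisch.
s(pi/6) = 0.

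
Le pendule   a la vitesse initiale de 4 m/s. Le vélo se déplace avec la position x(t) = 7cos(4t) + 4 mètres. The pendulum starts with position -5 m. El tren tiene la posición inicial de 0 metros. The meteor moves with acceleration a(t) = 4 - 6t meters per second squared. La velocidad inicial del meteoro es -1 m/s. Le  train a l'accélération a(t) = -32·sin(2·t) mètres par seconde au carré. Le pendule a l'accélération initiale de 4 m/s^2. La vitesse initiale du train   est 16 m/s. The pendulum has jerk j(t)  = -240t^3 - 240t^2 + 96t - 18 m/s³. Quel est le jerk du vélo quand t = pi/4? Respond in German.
Wir müssen unsere Gleichung für die Position x(t) = 7·cos(4·t) + 4 3-mal ableiten. Mit d/dt von x(t) finden wir v(t) = -28·sin(4·t). Durch Ableiten von der Geschwindigkeit erhalten wir die Beschleunigung: a(t) = -112·cos(4·t). Die Ableitung von der Beschleunigung ergibt den Ruck: j(t) = 448·sin(4·t). Wir haben den Ruck j(t) = 448·sin(4·t). Durch Einsetzen von t = pi/4: j(pi/4) = 0.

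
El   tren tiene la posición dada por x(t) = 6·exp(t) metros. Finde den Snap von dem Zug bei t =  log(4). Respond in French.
Pour résoudre ceci, nous devons prendre 4 dérivées de notre équation de la position x(t) = 6·exp(t). En dérivant la position, nous obtenons la vitesse: v(t) = 6·exp(t). En dérivant la vitesse, nous obtenons l'accélération: a(t) = 6·exp(t). En prenant d/dt de a(t), nous trouvons j(t) = 6·exp(t). En dérivant le jerk, nous obtenons le snap: s(t) = 6·exp(t). En utilisant s(t) = 6·exp(t) et en substituant t = log(4), nous trouvons s = 24.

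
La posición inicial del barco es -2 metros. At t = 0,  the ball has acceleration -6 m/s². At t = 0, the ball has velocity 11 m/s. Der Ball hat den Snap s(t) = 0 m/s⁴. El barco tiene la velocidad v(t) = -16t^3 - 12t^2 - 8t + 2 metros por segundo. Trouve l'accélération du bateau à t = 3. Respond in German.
Wir müssen unsere Gleichung für die Geschwindigkeit v(t) = -16·t^3 - 12·t^2 - 8·t + 2 1-mal ableiten. Mit d/dt von v(t) finden wir a(t) = -48·t^2 - 24·t - 8. Wir haben die Beschleunigung a(t) = -48·t^2 - 24·t - 8. Durch Einsetzen von t = 3: a(3) = -512.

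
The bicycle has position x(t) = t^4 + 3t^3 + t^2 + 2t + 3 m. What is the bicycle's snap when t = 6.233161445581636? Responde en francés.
En partant de la position x(t) = t^4 + 3·t^3 + t^2 + 2·t + 3, nous prenons 4 dérivées. En dérivant la position, nous obtenons la vitesse: v(t) = 4·t^3 + 9·t^2 + 2·t + 2. En dérivant la vitesse, nous obtenons l'accélération: a(t) = 12·t^2 + 18·t + 2. La dérivée de l'accélération donne le jerk: j(t) = 24·t + 18. La dérivée du jerk donne le snap: s(t) = 24. En utilisant s(t) = 24 et en substituant t = 6.233161445581636, nous trouvons s = 24.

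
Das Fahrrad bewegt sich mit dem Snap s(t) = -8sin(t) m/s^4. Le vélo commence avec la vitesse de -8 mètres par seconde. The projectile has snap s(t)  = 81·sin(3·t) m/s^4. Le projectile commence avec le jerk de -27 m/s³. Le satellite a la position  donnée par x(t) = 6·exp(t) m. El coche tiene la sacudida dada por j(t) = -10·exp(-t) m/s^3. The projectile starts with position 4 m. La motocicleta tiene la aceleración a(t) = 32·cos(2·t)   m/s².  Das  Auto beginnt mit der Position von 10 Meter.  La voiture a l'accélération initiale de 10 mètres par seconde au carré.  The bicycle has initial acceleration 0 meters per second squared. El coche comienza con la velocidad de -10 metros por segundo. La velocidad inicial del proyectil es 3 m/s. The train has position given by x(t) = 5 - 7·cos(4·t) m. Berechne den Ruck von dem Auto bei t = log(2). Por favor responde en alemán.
Wir haben den Ruck j(t) = -10·exp(-t). Durch Einsetzen von t = log(2): j(log(2)) = -5.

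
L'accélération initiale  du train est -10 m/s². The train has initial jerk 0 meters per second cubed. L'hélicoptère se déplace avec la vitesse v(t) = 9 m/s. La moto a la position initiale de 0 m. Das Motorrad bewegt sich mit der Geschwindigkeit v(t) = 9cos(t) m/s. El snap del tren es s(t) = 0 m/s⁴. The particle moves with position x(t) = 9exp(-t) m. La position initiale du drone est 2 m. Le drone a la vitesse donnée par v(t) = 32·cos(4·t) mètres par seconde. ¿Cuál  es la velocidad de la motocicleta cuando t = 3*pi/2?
Tenemos la velocidad v(t) = 9·cos(t). Sustituyendo t = 3*pi/2: v(3*pi/2) = 0.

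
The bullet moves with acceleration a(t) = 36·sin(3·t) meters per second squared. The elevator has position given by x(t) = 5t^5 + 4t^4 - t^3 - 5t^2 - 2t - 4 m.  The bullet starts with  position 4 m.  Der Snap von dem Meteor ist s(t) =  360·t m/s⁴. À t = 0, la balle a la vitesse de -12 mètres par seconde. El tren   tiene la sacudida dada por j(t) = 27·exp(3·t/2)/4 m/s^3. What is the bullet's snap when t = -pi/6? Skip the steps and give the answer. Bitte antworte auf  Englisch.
At t = -pi/6, s = 324.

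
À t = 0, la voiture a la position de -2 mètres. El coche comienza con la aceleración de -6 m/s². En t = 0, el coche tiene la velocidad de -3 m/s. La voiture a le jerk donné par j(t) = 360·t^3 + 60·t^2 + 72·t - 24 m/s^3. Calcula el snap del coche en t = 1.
Para resolver esto, necesitamos tomar 1 derivada de nuestra ecuación de la sacudida j(t) = 360·t^3 + 60·t^2 + 72·t - 24. La derivada de la sacudida da el snap: s(t) = 1080·t^2 + 120·t + 72. Usando s(t) = 1080·t^2 + 120·t + 72 y sustituyendo t = 1, encontramos s = 1272.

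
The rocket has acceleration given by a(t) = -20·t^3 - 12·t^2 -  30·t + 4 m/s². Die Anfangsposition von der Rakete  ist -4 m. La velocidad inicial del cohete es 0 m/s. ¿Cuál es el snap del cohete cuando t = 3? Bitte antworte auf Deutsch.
Ausgehend von der Beschleunigung a(t) = -20·t^3 - 12·t^2 - 30·t + 4, nehmen wir 2 Ableitungen. Durch Ableiten von der Beschleunigung erhalten wir den Ruck: j(t) = -60·t^2 - 24·t - 30. Die Ableitung von dem Ruck ergibt den Snap: s(t) = -120·t - 24. Wir haben den Snap s(t) = -120·t - 24. Durch Einsetzen von t = 3: s(3) = -384.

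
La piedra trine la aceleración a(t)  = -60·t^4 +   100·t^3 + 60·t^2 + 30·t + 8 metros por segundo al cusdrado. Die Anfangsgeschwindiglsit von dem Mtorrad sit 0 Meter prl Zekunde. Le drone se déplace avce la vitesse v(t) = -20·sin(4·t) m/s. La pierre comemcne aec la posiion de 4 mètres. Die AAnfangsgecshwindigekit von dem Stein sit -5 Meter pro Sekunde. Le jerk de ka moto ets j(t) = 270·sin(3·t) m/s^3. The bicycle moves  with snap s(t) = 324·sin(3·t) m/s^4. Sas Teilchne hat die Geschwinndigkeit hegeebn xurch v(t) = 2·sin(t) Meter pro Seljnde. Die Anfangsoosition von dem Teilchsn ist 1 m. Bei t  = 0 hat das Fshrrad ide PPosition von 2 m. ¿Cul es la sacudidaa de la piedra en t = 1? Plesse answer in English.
We must differentiate our acceleration equation a(t) = -60·t^4 + 100·t^3 + 60·t^2 + 30·t + 8 1 time. Taking d/dt of a(t), we find j(t) = -240·t^3 + 300·t^2 + 120·t + 30. We have jerk j(t) = -240·t^3 + 300·t^2 + 120·t + 30. Substituting t = 1: j(1) = 210.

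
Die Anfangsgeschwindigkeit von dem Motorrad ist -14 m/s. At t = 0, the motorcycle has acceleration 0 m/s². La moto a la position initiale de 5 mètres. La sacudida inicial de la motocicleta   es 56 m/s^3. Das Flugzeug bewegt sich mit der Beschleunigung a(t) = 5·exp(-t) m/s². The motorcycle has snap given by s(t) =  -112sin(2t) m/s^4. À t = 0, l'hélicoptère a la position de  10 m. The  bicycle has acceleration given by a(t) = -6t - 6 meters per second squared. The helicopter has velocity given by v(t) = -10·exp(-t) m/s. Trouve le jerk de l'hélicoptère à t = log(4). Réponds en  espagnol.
Debemos derivar nuestra ecuación de la velocidad v(t) = -10·exp(-t) 2 veces. Tomando d/dt de v(t), encontramos a(t) = 10·exp(-t). Tomando d/dt de a(t), encontramos j(t) = -10·exp(-t). Tenemos la sacudida j(t) = -10·exp(-t). Sustituyendo t = log(4): j(log(4)) = -5/2.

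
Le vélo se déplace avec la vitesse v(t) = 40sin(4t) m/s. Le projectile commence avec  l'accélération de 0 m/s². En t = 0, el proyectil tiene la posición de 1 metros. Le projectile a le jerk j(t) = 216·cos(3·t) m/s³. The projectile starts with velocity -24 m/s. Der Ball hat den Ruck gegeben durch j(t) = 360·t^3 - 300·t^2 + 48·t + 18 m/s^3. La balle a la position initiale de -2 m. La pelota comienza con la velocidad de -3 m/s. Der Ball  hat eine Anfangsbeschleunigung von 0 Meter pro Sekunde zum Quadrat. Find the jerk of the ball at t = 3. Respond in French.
De l'équation du jerk j(t) = 360·t^3 - 300·t^2 + 48·t + 18, nous substituons t = 3 pour obtenir j = 7182.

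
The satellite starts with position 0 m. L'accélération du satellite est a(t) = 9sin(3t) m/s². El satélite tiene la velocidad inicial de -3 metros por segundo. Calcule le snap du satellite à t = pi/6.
En partant de l'accélération a(t) = 9·sin(3·t), nous prenons 2 dérivées. En dérivant l'accélération, nous obtenons le jerk: j(t) = 27·cos(3·t). La dérivée du jerk donne le snap: s(t) = -81·sin(3·t). De l'équation du snap s(t) = -81·sin(3·t), nous substituons t = pi/6 pour obtenir s = -81.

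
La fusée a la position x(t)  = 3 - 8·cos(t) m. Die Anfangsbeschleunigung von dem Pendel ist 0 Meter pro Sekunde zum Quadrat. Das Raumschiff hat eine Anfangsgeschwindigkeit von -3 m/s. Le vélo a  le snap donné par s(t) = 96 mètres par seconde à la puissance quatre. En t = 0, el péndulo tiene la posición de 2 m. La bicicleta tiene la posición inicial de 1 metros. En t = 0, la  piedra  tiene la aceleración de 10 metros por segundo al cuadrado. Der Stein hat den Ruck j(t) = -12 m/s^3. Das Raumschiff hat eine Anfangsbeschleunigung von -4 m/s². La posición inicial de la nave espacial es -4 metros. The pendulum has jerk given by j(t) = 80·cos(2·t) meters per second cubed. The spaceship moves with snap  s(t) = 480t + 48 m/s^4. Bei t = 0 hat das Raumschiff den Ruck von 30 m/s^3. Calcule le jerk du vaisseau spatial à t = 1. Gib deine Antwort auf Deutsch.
Ausgehend von dem Snap s(t) = 480·t + 48, nehmen wir 1 Integral. Die Stammfunktion von dem Snap, mit j(0) = 30, ergibt den Ruck: j(t) = 240·t^2 + 48·t + 30. Wir haben den Ruck j(t) = 240·t^2 + 48·t + 30. Durch Einsetzen von t = 1: j(1) = 318.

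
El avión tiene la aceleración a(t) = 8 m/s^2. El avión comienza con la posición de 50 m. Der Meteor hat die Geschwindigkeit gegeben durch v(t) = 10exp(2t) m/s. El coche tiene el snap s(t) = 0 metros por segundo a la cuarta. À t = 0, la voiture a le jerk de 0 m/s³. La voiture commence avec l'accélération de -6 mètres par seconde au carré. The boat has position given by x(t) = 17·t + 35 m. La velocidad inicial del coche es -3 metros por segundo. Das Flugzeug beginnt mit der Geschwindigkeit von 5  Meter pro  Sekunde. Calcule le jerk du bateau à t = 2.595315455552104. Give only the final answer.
Le jerk à t = 2.595315455552104 est j = 0.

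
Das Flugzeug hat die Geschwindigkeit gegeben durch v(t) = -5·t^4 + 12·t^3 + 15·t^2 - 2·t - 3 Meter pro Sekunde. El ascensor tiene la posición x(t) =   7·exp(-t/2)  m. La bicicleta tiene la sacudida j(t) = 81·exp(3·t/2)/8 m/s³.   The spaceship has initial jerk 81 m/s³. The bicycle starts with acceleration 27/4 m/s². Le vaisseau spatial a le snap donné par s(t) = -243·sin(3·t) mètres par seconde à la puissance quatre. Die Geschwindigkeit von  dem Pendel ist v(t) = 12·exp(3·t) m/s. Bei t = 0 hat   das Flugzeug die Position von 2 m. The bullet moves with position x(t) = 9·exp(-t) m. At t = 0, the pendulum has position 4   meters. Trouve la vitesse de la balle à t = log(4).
En partant de la position x(t) = 9·exp(-t), nous prenons 1 dérivée. En dérivant la position, nous obtenons la vitesse: v(t) = -9·exp(-t). De l'équation de la vitesse v(t) = -9·exp(-t), nous substituons t = log(4) pour obtenir v = -9/4.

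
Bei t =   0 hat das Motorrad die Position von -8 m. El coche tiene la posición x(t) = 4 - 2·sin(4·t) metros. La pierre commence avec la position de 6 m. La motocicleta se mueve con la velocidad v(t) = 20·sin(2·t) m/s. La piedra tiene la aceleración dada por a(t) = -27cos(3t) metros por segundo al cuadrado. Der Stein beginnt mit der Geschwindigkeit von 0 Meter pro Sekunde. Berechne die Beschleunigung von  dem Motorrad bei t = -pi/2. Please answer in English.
To solve this, we need to take 1 derivative of our velocity equation v(t) = 20·sin(2·t). Differentiating velocity, we get acceleration: a(t) = 40·cos(2·t). We have acceleration a(t) = 40·cos(2·t). Substituting t = -pi/2: a(-pi/2) = -40.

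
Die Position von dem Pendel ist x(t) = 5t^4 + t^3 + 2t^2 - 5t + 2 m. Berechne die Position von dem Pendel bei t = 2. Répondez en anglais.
Using x(t) = 5·t^4 + t^3 + 2·t^2 - 5·t + 2 and substituting t = 2, we find x = 88.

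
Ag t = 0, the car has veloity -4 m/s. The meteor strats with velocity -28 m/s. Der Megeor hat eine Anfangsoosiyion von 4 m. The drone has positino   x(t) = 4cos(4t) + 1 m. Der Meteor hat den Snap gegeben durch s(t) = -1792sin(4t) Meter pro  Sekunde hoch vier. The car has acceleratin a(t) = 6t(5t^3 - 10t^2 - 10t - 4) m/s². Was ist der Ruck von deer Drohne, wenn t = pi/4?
Ausgehend von der Position x(t) = 4·cos(4·t) + 1, nehmen wir 3 Ableitungen. Die Ableitung von der Position ergibt die Geschwindigkeit: v(t) = -16·sin(4·t). Durch Ableiten von der Geschwindigkeit erhalten wir die Beschleunigung: a(t) = -64·cos(4·t). Durch Ableiten von der Beschleunigung erhalten wir den Ruck: j(t) = 256·sin(4·t). Wir haben den Ruck j(t) = 256·sin(4·t). Durch Einsetzen von t = pi/4: j(pi/4) = 0.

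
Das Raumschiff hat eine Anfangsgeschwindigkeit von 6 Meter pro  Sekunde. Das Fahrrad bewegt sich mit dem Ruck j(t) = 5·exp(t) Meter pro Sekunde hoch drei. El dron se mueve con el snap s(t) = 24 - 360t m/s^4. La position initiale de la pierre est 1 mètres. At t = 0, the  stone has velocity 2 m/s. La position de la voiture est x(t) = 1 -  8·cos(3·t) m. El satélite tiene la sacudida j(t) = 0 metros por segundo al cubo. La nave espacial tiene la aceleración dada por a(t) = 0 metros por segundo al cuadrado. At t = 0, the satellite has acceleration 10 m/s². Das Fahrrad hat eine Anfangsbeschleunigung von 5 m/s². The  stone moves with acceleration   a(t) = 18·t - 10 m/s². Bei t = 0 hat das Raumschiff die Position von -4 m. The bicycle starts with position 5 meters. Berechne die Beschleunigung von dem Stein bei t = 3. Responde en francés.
En utilisant a(t) = 18·t - 10 et en substituant t = 3, nous trouvons a = 44.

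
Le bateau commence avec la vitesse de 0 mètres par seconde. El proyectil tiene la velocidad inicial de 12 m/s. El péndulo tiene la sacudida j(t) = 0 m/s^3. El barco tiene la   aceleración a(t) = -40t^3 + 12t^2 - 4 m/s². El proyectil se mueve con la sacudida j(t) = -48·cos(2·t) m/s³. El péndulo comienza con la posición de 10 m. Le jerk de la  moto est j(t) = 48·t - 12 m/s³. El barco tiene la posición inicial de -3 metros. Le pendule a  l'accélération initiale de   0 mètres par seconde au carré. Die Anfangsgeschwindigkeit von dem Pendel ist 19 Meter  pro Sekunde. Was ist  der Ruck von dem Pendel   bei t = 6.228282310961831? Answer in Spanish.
Usando j(t) = 0 y sustituyendo t = 6.228282310961831, encontramos j = 0.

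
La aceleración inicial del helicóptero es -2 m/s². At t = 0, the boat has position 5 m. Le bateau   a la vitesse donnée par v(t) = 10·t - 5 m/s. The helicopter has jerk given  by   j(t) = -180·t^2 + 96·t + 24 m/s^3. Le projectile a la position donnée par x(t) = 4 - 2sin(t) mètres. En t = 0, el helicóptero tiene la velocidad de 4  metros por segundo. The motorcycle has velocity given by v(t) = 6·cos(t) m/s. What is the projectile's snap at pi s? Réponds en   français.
Pour résoudre ceci, nous devons prendre 4 dérivées de notre équation de la position x(t) = 4 - 2·sin(t). En dérivant la position, nous obtenons la vitesse: v(t) = -2·cos(t). La dérivée de la vitesse donne l'accélération: a(t) = 2·sin(t). La dérivée de l'accélération donne le jerk: j(t) = 2·cos(t). En dérivant le jerk, nous obtenons le snap: s(t) = -2·sin(t). Nous avons le snap s(t) = -2·sin(t). En substituant t = pi: s(pi) = 0.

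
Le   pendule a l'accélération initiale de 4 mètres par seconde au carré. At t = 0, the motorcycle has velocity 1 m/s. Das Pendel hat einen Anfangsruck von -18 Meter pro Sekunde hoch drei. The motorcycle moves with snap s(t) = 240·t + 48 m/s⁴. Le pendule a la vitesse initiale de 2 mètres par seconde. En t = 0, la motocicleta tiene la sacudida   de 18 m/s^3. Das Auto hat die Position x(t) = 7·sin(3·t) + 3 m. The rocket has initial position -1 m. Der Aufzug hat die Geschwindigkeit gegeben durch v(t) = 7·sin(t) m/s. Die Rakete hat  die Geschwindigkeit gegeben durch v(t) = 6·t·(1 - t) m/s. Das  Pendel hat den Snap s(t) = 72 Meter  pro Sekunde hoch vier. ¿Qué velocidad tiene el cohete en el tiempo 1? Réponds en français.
Nous avons la vitesse v(t) = 6·t·(1 - t). En substituant t = 1: v(1) = 0.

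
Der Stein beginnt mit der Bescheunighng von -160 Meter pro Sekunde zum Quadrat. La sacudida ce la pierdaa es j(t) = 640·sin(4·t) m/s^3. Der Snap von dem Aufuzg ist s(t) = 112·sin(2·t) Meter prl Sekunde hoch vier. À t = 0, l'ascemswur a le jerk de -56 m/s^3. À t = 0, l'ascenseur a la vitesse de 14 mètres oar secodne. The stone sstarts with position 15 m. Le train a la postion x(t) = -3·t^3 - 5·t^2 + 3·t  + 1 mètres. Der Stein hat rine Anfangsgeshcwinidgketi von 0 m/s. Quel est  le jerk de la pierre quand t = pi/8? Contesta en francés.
En utilisant j(t) = 640·sin(4·t) et en substituant t = pi/8, nous trouvons j = 640.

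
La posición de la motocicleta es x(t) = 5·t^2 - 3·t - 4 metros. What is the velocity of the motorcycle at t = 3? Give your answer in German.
Wir müssen unsere Gleichung für die Position x(t) = 5·t^2 - 3·t - 4 1-mal ableiten. Mit d/dt von x(t) finden wir v(t) = 10·t - 3. Mit v(t) = 10·t - 3 und Einsetzen von t = 3, finden wir v = 27.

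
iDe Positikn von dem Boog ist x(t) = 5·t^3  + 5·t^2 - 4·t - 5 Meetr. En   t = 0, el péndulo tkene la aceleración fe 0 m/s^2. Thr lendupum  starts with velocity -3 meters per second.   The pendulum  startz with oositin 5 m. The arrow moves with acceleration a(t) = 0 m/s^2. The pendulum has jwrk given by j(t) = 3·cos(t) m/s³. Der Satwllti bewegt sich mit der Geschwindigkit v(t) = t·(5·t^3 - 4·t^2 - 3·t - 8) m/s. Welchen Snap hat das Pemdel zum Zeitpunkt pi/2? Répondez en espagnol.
Debemos derivar nuestra ecuación de la sacudida j(t) = 3·cos(t) 1 vez. Tomando d/dt de j(t), encontramos s(t) = -3·sin(t). De la ecuación del snap s(t) = -3·sin(t), sustituimos t = pi/2 para obtener s = -3.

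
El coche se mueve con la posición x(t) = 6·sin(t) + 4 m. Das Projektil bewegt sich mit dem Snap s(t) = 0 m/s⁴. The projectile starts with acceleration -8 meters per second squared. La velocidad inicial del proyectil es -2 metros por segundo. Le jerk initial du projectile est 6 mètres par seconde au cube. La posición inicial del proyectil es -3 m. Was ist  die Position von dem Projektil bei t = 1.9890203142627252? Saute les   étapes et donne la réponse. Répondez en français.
La position à t = 1.9890203142627252 est x = -14.9338821022181.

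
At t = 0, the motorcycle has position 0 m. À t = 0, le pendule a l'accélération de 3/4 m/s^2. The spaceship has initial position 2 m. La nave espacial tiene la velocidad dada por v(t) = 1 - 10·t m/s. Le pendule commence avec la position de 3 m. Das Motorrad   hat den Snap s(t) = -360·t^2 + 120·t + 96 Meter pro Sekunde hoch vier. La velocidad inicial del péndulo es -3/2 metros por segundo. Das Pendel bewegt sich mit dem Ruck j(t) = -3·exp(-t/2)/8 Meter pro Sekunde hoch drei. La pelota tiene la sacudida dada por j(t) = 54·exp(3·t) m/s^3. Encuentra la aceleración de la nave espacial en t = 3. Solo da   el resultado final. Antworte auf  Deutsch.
Bei t = 3, a = -10.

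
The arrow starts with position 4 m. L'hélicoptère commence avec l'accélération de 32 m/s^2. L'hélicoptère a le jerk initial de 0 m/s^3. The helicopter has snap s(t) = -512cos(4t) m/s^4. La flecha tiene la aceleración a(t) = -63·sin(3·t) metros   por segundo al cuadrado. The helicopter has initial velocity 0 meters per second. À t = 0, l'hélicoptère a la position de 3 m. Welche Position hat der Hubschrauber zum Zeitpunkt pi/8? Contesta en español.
Partiendo del snap s(t) = -512·cos(4·t), tomamos 4 antiderivadas. Integrando el snap y usando la condición inicial j(0) = 0, obtenemos j(t) = -128·sin(4·t). La integral de la sacudida es la aceleración. Usando a(0) = 32, obtenemos a(t) = 32·cos(4·t). La integral de la aceleración, con v(0) = 0, da la velocidad: v(t) = 8·sin(4·t). Tomando ∫v(t)dt y aplicando x(0) = 3, encontramos x(t) = 5 - 2·cos(4·t). Tenemos la posición x(t) = 5 - 2·cos(4·t). Sustituyendo t = pi/8: x(pi/8) = 5.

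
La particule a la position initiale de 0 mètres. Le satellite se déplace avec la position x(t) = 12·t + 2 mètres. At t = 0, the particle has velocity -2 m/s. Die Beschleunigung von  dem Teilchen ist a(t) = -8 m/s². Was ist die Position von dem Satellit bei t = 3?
Wir haben die Position x(t) = 12·t + 2. Durch Einsetzen von t = 3: x(3) = 38.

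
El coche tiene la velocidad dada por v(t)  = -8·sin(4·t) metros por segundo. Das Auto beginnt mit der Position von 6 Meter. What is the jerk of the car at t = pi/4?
Starting from velocity v(t) = -8·sin(4·t), we take 2 derivatives. Differentiating velocity, we get acceleration: a(t) = -32·cos(4·t). Taking d/dt of a(t), we find j(t) = 128·sin(4·t). We have jerk j(t) = 128·sin(4·t). Substituting t = pi/4: j(pi/4) = 0.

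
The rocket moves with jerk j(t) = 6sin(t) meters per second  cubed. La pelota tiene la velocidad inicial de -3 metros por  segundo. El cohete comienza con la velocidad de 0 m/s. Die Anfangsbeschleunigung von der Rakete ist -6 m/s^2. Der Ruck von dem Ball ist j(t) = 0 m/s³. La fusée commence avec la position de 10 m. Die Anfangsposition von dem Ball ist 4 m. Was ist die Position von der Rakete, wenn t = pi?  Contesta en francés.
Pour résoudre ceci, nous devons prendre 3 intégrales de notre équation du jerk j(t) = 6·sin(t). L'intégrale du jerk est l'accélération. En utilisant a(0) = -6, nous obtenons a(t) = -6·cos(t). En intégrant l'accélération et en utilisant la condition initiale v(0) = 0, nous obtenons v(t) = -6·sin(t). La primitive de la vitesse est la position. En utilisant x(0) = 10, nous obtenons x(t) = 6·cos(t) + 4. De l'équation de la position x(t) = 6·cos(t) + 4, nous substituons t = pi pour obtenir x = -2.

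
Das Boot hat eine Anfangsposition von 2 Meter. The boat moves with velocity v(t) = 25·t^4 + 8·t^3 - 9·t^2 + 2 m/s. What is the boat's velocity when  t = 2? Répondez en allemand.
Wir haben die Geschwindigkeit v(t) = 25·t^4 + 8·t^3 - 9·t^2 + 2. Durch Einsetzen von t = 2: v(2) = 430.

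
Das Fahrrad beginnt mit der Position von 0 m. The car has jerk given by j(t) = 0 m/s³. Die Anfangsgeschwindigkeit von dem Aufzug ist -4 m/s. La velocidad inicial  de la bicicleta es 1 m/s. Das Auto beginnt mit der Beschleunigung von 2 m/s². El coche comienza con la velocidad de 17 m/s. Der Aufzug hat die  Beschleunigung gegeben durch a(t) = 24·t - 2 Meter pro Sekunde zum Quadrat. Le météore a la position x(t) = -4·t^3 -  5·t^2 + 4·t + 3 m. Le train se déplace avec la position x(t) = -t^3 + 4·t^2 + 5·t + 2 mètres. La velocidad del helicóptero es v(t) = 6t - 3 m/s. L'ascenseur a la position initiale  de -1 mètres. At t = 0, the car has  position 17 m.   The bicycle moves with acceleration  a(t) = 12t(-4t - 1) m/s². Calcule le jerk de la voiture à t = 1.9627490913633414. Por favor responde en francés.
En utilisant j(t) = 0 et en substituant t = 1.9627490913633414, nous trouvons j = 0.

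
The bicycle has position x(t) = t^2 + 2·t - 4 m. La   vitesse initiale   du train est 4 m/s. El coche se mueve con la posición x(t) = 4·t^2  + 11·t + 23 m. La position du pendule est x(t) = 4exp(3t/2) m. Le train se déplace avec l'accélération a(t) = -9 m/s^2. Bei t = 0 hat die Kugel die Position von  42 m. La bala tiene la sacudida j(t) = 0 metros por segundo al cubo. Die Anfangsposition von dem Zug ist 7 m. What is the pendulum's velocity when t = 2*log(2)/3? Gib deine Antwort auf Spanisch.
Para resolver esto, necesitamos tomar 1 derivada de nuestra ecuación de la posición x(t) = 4·exp(3·t/2). Tomando d/dt de x(t), encontramos v(t) = 6·exp(3·t/2). Usando v(t) = 6·exp(3·t/2) y sustituyendo t = 2*log(2)/3, encontramos v = 12.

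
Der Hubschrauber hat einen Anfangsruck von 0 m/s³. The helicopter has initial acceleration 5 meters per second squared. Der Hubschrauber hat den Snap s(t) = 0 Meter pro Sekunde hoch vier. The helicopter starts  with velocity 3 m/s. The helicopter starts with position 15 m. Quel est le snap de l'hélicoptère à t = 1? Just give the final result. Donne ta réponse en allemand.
Der Snap bei t = 1 ist s = 0.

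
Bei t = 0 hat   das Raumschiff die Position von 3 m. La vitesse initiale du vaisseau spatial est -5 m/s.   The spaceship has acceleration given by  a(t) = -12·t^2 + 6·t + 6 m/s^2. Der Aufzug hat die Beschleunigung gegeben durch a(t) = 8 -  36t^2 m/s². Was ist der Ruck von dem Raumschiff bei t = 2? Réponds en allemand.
Wir müssen unsere Gleichung für die Beschleunigung a(t) = -12·t^2 + 6·t + 6 1-mal ableiten. Durch Ableiten von der Beschleunigung erhalten wir den Ruck: j(t) = 6 - 24·t. Mit j(t) = 6 - 24·t und Einsetzen von t = 2, finden wir j = -42.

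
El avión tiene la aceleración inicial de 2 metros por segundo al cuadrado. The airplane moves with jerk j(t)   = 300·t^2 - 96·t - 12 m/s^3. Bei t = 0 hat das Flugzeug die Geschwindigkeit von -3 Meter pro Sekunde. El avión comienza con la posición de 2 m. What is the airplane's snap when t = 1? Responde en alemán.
Wir müssen unsere Gleichung für den Ruck j(t) = 300·t^2 - 96·t - 12 1-mal ableiten. Durch Ableiten von dem Ruck erhalten wir den Snap: s(t) = 600·t - 96. Mit s(t) = 600·t - 96 und Einsetzen von t = 1, finden wir s = 504.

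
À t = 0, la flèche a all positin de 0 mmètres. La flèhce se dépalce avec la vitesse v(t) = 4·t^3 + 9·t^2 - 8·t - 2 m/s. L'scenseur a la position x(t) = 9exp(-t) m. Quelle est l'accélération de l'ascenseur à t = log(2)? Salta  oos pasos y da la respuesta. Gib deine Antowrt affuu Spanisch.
La aceleración en t = log(2) es a = 9/2.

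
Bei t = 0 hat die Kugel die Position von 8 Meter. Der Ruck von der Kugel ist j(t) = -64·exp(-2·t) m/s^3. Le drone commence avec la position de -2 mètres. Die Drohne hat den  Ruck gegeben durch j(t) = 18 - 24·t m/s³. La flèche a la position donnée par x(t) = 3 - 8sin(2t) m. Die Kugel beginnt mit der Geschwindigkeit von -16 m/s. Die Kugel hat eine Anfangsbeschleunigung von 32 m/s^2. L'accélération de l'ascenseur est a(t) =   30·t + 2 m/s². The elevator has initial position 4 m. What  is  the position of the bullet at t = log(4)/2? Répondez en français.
Nous devons trouver la primitive de notre équation du jerk j(t) = -64·exp(-2·t) 3 fois. En intégrant le jerk et en utilisant la condition initiale a(0) = 32, nous obtenons a(t) = 32·exp(-2·t). En prenant ∫a(t)dt et en appliquant v(0) = -16, nous trouvons v(t) = -16·exp(-2·t). La primitive de la vitesse, avec x(0) = 8, donne la position: x(t) = 8·exp(-2·t). De l'équation de la position x(t) = 8·exp(-2·t), nous substituons t = log(4)/2 pour obtenir x = 2.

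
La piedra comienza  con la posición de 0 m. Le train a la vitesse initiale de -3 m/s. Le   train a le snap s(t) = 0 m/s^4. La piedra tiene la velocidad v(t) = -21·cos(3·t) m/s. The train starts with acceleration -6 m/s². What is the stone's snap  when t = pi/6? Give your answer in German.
Wir müssen unsere Gleichung für die Geschwindigkeit v(t) = -21·cos(3·t) 3-mal ableiten. Die Ableitung von der Geschwindigkeit ergibt die Beschleunigung: a(t) = 63·sin(3·t). Mit d/dt von a(t) finden wir j(t) = 189·cos(3·t). Durch Ableiten von dem Ruck erhalten wir den Snap: s(t) = -567·sin(3·t). Wir haben den Snap s(t) = -567·sin(3·t). Durch Einsetzen von t = pi/6: s(pi/6) = -567.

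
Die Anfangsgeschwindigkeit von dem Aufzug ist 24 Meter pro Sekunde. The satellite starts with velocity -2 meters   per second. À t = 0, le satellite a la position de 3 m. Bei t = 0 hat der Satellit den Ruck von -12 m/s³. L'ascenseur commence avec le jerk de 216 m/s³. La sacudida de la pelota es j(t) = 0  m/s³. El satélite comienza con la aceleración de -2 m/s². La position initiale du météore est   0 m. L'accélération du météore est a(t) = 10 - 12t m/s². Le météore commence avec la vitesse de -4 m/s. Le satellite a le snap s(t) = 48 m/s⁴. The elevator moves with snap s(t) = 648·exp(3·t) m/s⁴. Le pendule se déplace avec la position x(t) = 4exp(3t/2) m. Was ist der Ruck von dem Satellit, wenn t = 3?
Ausgehend von dem Snap s(t) = 48, nehmen wir 1 Stammfunktion. Durch Integration von dem Snap und Verwendung der Anfangsbedingung j(0) = -12, erhalten wir j(t) = 48·t - 12. Mit j(t) = 48·t - 12 und Einsetzen von t = 3, finden wir j = 132.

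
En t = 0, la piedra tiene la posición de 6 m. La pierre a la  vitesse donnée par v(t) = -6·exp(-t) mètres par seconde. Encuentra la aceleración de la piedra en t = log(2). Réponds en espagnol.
Para resolver esto, necesitamos tomar 1 derivada de nuestra ecuación de la velocidad v(t) = -6·exp(-t). Derivando la velocidad, obtenemos la aceleración: a(t) = 6·exp(-t). De la ecuación de la aceleración a(t) = 6·exp(-t), sustituimos t = log(2) para obtener a = 3.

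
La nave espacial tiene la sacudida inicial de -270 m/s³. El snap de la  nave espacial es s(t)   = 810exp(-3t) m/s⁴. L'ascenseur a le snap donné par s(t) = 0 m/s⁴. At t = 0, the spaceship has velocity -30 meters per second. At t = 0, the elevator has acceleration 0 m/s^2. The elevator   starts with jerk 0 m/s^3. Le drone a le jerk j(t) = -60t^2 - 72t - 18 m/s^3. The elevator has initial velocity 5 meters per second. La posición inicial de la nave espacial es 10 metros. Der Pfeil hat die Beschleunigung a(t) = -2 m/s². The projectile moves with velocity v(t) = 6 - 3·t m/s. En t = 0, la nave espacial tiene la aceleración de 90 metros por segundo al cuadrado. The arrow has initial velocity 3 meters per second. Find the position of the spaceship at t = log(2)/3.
We need to integrate our snap equation s(t) = 810·exp(-3·t) 4 times. Integrating snap and using the initial condition j(0) = -270, we get j(t) = -270·exp(-3·t). Integrating jerk and using the initial condition a(0) = 90, we get a(t) = 90·exp(-3·t). Finding the integral of a(t) and using v(0) = -30: v(t) = -30·exp(-3·t). Integrating velocity and using the initial condition x(0) = 10, we get x(t) = 10·exp(-3·t). Using x(t) = 10·exp(-3·t) and substituting t = log(2)/3, we find x = 5.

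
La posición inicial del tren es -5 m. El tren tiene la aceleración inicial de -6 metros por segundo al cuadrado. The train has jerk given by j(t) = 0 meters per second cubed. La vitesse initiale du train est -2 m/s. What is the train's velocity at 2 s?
To solve this, we need to take 2 antiderivatives of our jerk equation j(t) = 0. The integral of jerk, with a(0) = -6, gives acceleration: a(t) = -6. The integral of acceleration, with v(0) = -2, gives velocity: v(t) = -6·t - 2. Using v(t) = -6·t - 2 and substituting t = 2, we find v = -14.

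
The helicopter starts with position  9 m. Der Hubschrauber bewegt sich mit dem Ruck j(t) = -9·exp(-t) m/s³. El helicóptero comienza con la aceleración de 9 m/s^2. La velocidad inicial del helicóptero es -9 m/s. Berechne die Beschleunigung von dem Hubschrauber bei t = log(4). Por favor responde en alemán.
Wir müssen unsere Gleichung für den Ruck j(t) = -9·exp(-t) 1-mal integrieren. Mit ∫j(t)dt und Anwendung von a(0) = 9, finden wir a(t) = 9·exp(-t). Aus der Gleichung für die Beschleunigung a(t) = 9·exp(-t), setzen wir t = log(4) ein und erhalten a = 9/4.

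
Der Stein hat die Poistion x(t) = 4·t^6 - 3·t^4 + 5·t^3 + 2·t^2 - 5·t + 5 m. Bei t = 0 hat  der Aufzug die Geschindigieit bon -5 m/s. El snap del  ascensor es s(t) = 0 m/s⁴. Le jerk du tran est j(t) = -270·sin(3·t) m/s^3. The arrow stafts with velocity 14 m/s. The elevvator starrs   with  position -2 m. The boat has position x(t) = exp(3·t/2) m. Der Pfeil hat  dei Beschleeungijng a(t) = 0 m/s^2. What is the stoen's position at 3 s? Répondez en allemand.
Aus der Gleichung für die Position x(t) = 4·t^6 - 3·t^4 + 5·t^3 + 2·t^2 - 5·t + 5, setzen wir t = 3 ein und erhalten x = 2816.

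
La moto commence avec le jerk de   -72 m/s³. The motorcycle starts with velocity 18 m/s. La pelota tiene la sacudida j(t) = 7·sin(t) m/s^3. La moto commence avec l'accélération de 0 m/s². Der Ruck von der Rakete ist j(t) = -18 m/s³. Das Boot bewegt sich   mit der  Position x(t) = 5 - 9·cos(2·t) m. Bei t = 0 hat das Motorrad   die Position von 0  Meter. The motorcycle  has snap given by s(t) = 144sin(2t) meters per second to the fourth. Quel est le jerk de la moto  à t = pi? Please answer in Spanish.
Partiendo del snap s(t) = 144·sin(2·t), tomamos 1 integral. La antiderivada del snap, con j(0) = -72, da la sacudida: j(t) = -72·cos(2·t). Tenemos la sacudida j(t) = -72·cos(2·t). Sustituyendo t = pi: j(pi) = -72.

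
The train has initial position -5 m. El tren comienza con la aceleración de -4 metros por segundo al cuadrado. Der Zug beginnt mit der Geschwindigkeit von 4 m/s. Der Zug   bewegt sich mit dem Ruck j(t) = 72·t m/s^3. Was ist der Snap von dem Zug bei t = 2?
Wir müssen unsere Gleichung für den Ruck j(t) = 72·t 1-mal ableiten. Mit d/dt von j(t) finden wir s(t) = 72. Wir haben den Snap s(t) = 72. Durch Einsetzen von t = 2: s(2) = 72.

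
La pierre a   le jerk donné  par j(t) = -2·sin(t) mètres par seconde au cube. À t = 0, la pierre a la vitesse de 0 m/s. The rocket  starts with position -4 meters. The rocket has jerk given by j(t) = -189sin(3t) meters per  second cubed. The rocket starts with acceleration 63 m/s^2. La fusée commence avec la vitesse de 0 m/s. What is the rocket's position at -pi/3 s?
To solve this, we need to take 3 antiderivatives of our jerk equation j(t) = -189·sin(3·t). The integral of jerk, with a(0) = 63, gives acceleration: a(t) = 63·cos(3·t). Integrating acceleration and using the initial condition v(0) = 0, we get v(t) = 21·sin(3·t). Finding the antiderivative of v(t) and using x(0) = -4: x(t) = 3 - 7·cos(3·t). We have position x(t) = 3 - 7·cos(3·t). Substituting t = -pi/3: x(-pi/3) = 10.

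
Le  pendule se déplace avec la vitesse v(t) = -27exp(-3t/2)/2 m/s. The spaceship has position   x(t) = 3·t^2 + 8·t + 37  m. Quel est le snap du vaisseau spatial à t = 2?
En partant de la position x(t) = 3·t^2 + 8·t + 37, nous prenons 4 dérivées. En dérivant la position, nous obtenons la vitesse: v(t) = 6·t + 8. La dérivée de la vitesse donne l'accélération: a(t) = 6. En dérivant l'accélération, nous obtenons le jerk: j(t) = 0. La dérivée du jerk donne le snap: s(t) = 0. En utilisant s(t) = 0 et en substituant t = 2, nous trouvons s = 0.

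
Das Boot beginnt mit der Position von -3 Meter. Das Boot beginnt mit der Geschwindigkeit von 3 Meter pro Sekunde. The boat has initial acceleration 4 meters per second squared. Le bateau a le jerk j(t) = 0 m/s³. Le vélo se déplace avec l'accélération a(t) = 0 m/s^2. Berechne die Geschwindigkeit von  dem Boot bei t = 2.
Wir müssen die Stammfunktion unserer Gleichung für den Ruck j(t) = 0 2-mal finden. Mit ∫j(t)dt und Anwendung von a(0) = 4, finden wir a(t) = 4. Das Integral von der Beschleunigung, mit v(0) = 3, ergibt die Geschwindigkeit: v(t) = 4·t + 3. Mit v(t) = 4·t + 3 und Einsetzen von t = 2, finden wir v = 11.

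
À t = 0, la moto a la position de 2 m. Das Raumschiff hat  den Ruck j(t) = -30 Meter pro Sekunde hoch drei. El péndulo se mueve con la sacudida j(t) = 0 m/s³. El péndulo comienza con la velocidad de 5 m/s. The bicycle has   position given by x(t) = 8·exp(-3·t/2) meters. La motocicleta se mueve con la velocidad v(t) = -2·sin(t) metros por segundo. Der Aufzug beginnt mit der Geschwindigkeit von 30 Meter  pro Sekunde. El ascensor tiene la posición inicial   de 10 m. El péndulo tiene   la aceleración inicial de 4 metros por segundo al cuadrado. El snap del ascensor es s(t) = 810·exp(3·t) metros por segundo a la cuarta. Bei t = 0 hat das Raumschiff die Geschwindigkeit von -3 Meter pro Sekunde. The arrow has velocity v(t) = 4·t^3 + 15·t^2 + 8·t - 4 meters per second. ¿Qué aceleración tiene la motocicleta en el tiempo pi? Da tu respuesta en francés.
En partant de la vitesse v(t) = -2·sin(t), nous prenons 1 dérivée. En dérivant la vitesse, nous obtenons l'accélération: a(t) = -2·cos(t). Nous avons l'accélération a(t) = -2·cos(t). En substituant t = pi: a(pi) = 2.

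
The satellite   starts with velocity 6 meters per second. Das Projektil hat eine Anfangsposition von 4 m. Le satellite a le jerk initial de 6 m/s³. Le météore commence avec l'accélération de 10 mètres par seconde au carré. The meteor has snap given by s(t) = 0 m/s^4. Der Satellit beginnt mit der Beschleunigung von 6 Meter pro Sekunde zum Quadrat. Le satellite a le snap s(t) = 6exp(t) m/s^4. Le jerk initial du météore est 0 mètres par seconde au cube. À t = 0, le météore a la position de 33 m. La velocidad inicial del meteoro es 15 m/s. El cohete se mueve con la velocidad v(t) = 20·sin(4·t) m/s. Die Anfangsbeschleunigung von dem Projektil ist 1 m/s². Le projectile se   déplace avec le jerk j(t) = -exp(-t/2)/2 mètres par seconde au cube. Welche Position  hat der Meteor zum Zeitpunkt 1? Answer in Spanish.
Debemos encontrar la antiderivada de nuestra ecuación del snap s(t) = 0 4 veces. Tomando ∫s(t)dt y aplicando j(0) = 0, encontramos j(t) = 0. Integrando la sacudida y usando la condición inicial a(0) = 10, obtenemos a(t) = 10. La integral de la aceleración es la velocidad. Usando v(0) = 15, obtenemos v(t) = 10·t + 15. Tomando ∫v(t)dt y aplicando x(0) = 33, encontramos x(t) = 5·t^2 + 15·t + 33. Tenemos la posición x(t) = 5·t^2 + 15·t + 33. Sustituyendo t = 1: x(1) = 53.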